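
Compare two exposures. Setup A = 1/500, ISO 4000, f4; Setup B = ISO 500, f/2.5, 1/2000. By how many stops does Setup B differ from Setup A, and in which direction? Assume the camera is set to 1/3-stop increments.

3 2/3 stops darker

Aperture: f/4 → f/3.5 → f/3.2 → f/2.8 → f/2.5 — 1 1/3 stops wider (brighter).
Shutter speed: 1/500 → 1/640 → 1/800 → 1/1000 → 1/1250 → 1/1600 → 1/2000 — 2 stops shorter (darker).
ISO: 4000 → 3200 → 2500 → 2000 → 1600 → 1250 → 1000 → 800 → 640 → 500 — 3 stops dropped (darker).
Net: +1 1/3 −2 −3 = −3 2/3 stops.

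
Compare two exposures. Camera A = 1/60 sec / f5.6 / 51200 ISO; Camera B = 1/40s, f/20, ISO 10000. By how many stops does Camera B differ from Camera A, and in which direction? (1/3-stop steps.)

5 1/3 stops darker

Aperture: f/5.6 → f/6.3 → f/7.1 → f/8 → f/9 → f/10 → f/11 → f/13 → f/14 → f/16 → f/18 → f/20 — 3 2/3 stops smaller aperture (darker).
Shutter speed: 1/60 → 1/50 → 1/40 — 2/3 stop longer (brighter).
ISO: 51200 → 40000 → 32000 → 25600 → 20000 → 16000 → 12800 → 10000 — 2 1/3 stops dropped (darker).
Net: −3 2/3 +2/3 −2 1/3 = −5 1/3 stops.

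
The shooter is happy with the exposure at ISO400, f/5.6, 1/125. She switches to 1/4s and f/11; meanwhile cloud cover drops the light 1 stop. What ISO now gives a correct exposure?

Scene light: 1 stop darker.
Shutter speed: 1/125 → 1/60 → 1/30 → 1/15 → 1/8 → 1/4 — 5 stops slower (brighter).
Aperture: f/5.6 → f/8 → f/11 — 2 stops stopped down (darker).
Net so far: 2 stops brighter. ISO: 400 → 200 → 100.

ISO 100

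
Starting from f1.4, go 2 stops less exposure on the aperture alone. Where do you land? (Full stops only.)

f/2.8

Aperture: f/1.4 → f/2 → f/2.8 — 2 stops smaller aperture (darker).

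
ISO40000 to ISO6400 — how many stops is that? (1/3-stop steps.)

40000 → 32000 → 25600 → 20000 → 16000 → 12800 → 10000 → 8000 → 6400 — count the steps: 8 third-stops = 2 2/3 stops.

2 2/3 stops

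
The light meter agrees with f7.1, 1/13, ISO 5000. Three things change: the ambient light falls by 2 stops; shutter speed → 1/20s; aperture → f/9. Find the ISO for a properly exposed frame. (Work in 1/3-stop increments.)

Scene light: 2 stops darker.
Shutter speed: 1/13 → 1/15 → 1/20 — 2/3 stop shorter (darker).
Aperture: f/7.1 → f/8 → f/9 — 2/3 stop stopped down (darker).
Net so far: 3 1/3 stops darker. ISO: 5000 → 6400 → 8000 → 10000 → 12800 → 16000 → 20000 → 25600 → 32000 → 40000 → 51200.

ISO 51200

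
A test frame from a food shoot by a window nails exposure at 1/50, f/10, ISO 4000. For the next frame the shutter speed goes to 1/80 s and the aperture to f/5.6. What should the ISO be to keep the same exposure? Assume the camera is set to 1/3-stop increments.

ISO 2000

Shutter speed: 1/50 → 1/60 → 1/80 — 2/3 stop faster (darker).
Aperture: f/10 → f/9 → f/8 → f/7.1 → f/6.3 → f/5.6 — 1 2/3 stops larger aperture (brighter).
Net change so far: 1 stop brighter. Offset with the ISO: 4000 → 3200 → 2500 → 2000.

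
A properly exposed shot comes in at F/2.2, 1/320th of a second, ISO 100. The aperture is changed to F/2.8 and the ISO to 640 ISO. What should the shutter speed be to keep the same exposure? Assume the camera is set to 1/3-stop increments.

1/1250s

Aperture: f/2.2 → f/2.5 → f/2.8 — 2/3 stop smaller aperture (darker).
ISO: 100 → 125 → 160 → 200 → 250 → 320 → 400 → 500 → 640 — 2 2/3 stops higher (brighter).
Net change so far: 2 stops brighter. Offset with the shutter speed: 1/320 → 1/400 → 1/500 → 1/640 → 1/800 → 1/1000 → 1/1250.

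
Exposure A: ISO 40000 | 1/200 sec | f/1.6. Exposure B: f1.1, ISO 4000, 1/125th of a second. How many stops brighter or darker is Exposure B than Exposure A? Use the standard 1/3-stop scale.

1 2/3 stops darker

Aperture: f/1.6 → f/1.4 → f/1.2 → f/1.1 — 1 stop opened up (brighter).
Shutter speed: 1/200 → 1/160 → 1/125 — 2/3 stop slower (brighter).
ISO: 40000 → 32000 → 25600 → 20000 → 16000 → 12800 → 10000 → 8000 → 6400 → 5000 → 4000 — 3 1/3 stops dropped (darker).
Net: +1 +2/3 −3 1/3 = −1 2/3 stops.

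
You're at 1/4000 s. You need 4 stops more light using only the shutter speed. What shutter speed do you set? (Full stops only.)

Shutter speed: 1/4000 → 1/2000 → 1/1000 → 1/500 → 1/250 — 4 stops slower (brighter).

1/250s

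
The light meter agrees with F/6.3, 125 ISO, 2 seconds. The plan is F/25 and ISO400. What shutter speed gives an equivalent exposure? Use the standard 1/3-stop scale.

10 s

Aperture: f/6.3 → f/7.1 → f/8 → f/9 → f/10 → f/11 → f/13 → f/14 → f/16 → f/18 → f/20 → f/22 → f/25 — 4 stops smaller aperture (darker).
ISO: 125 → 160 → 200 → 250 → 320 → 400 — 1 2/3 stops higher (brighter).
Net change so far: 2 1/3 stops darker. Offset with the shutter speed: 2 → 2.5 → 3.2 → 4 → 5 → 6 → 8 → 10.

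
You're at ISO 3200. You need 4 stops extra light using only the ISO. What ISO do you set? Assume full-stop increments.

ISO 51200

ISO: 3200 → 6400 → 12800 → 25600 → 51200 — 4 stops raised (brighter).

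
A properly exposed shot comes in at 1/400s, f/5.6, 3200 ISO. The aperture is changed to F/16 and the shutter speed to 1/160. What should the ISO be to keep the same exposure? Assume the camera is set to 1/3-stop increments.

Aperture: f/5.6 → f/6.3 → f/7.1 → f/8 → f/9 → f/10 → f/11 → f/13 → f/14 → f/16 — 3 stops stopped down (darker).
Shutter speed: 1/400 → 1/320 → 1/250 → 1/200 → 1/160 — 1 1/3 stops slower (brighter).
Net change so far: 1 2/3 stops darker. Offset with the ISO: 3200 → 4000 → 5000 → 6400 → 8000 → 10000.

ISO 10000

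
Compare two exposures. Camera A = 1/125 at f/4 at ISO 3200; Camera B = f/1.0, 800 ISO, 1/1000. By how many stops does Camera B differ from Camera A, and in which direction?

Aperture: f/4 → f/2.8 → f/2 → f/1.4 → f/1.0 — 4 stops larger aperture (brighter).
Shutter speed: 1/125 → 1/250 → 1/500 → 1/1000 — 3 stops shorter (darker).
ISO: 3200 → 1600 → 800 — 2 stops dropped (darker).
Net: +4 −3 −2 = −1 stop.

1 stop darker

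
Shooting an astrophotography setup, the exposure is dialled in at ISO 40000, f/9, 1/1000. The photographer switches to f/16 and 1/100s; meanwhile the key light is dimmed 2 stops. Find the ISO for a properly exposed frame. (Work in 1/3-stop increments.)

ISO 51200

Scene light: 2 stops darker.
Aperture: f/9 → f/10 → f/11 → f/13 → f/14 → f/16 — 1 2/3 stops stopped down (darker).
Shutter speed: 1/1000 → 1/800 → 1/640 → 1/500 → 1/400 → 1/320 → 1/250 → 1/200 → 1/160 → 1/125 → 1/100 — 3 1/3 stops slower (brighter).
Net so far: 1/3 stop darker. ISO: 40000 → 51200.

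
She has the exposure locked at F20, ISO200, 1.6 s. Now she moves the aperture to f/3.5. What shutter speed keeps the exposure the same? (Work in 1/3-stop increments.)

1/20s

Aperture: f/20 → f/18 → f/16 → f/14 → f/13 → f/11 → f/10 → f/9 → f/8 → f/7.1 → f/6.3 → f/5.6 → f/5 → f/4.5 → f/4 → f/3.5 — 5 stops wider (brighter).
Need 5 stops darker from the shutter speed: 1.6 → 1.3 → 1 → 0.8 → 0.6 → 0.5 → 0.4 → 0.3 → 1/4 → 1/5 → 1/6 → 1/8 → 1/10 → 1/13 → 1/15 → 1/20.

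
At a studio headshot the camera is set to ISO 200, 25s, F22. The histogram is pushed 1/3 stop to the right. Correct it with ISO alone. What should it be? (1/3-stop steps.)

Overexposed by 1/3 stop → need 1/3 stop darker.
ISO: 200 → 160.

ISO 160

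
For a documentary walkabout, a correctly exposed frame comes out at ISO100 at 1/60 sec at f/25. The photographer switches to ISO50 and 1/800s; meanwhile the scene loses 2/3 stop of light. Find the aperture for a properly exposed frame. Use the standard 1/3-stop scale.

Scene light: 2/3 stop darker.
ISO: 100 → 80 → 64 → 50 — 1 stop lower (darker).
Shutter speed: 1/60 → 1/80 → 1/100 → 1/125 → 1/160 → 1/200 → 1/250 → 1/320 → 1/400 → 1/500 → 1/640 → 1/800 — 3 2/3 stops faster (darker).
Net so far: 5 1/3 stops darker. Aperture: f/25 → f/22 → f/20 → f/18 → f/16 → f/14 → f/13 → f/11 → f/10 → f/9 → f/8 → f/7.1 → f/6.3 → f/5.6 → f/5 → f/4.5 → f/4.

f/4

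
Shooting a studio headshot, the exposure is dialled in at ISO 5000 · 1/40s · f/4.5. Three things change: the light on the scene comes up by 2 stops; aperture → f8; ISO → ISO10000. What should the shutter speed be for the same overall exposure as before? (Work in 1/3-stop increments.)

1/100s

Scene light: 2 stops brighter.
Aperture: f/4.5 → f/5 → f/5.6 → f/6.3 → f/7.1 → f/8 — 1 2/3 stops smaller aperture (darker).
ISO: 5000 → 6400 → 8000 → 10000 — 1 stop higher (brighter).
Net so far: 1 1/3 stops brighter. Shutter speed: 1/40 → 1/50 → 1/60 → 1/80 → 1/100.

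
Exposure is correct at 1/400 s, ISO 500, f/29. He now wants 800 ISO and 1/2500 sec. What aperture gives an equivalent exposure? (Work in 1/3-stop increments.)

f/14

ISO: 500 → 640 → 800 — 2/3 stop higher (brighter).
Shutter speed: 1/400 → 1/500 → 1/640 → 1/800 → 1/1000 → 1/1250 → 1/1600 → 1/2000 → 1/2500 — 2 2/3 stops shorter (darker).
Net change so far: 2 stops darker. Offset with the aperture: f/29 → f/25 → f/22 → f/20 → f/18 → f/16 → f/14.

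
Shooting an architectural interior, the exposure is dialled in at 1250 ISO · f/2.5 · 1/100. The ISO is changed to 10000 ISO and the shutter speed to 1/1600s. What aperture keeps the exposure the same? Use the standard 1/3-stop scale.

f/1.8

ISO: 1250 → 1600 → 2000 → 2500 → 3200 → 4000 → 5000 → 6400 → 8000 → 10000 — 3 stops higher (brighter).
Shutter speed: 1/100 → 1/125 → 1/160 → 1/200 → 1/250 → 1/320 → 1/400 → 1/500 → 1/640 → 1/800 → 1/1000 → 1/1250 → 1/1600 — 4 stops faster (darker).
Net change so far: 1 stop darker. Offset with the aperture: f/2.5 → f/2.2 → f/2 → f/1.8.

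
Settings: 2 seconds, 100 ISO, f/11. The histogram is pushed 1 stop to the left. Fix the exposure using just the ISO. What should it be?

ISO 200

Underexposed by 1 stop → need 1 stop brighter.
ISO: 100 → 200.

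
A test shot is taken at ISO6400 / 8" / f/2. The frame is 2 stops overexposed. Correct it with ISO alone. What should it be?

Overexposed by 2 stops → need 2 stops darker.
ISO: 6400 → 3200 → 1600.

ISO 1600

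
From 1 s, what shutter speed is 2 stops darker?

1/4s

Shutter speed: 1 → 1/2 → 1/4 — 2 stops faster (darker).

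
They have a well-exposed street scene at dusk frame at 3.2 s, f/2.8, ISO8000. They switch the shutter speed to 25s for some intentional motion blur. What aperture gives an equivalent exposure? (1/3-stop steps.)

Shutter speed: 3.2 → 4 → 5 → 6 → 8 → 10 → 13 → 15 → 20 → 25 — 3 stops longer (brighter).
Need 3 stops darker from the aperture: f/2.8 → f/3.2 → f/3.5 → f/4 → f/4.5 → f/5 → f/5.6 → f/6.3 → f/7.1 → f/8.

f/8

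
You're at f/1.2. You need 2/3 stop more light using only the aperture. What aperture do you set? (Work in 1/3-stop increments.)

Aperture: f/1.2 → f/1.1 → f/1.0 — 2/3 stop opened up (brighter).

f/1.0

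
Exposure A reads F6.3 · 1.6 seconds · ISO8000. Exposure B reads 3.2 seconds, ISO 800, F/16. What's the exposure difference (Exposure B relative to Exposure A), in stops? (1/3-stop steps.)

5 stops darker

Aperture: f/6.3 → f/7.1 → f/8 → f/9 → f/10 → f/11 → f/13 → f/14 → f/16 — 2 2/3 stops narrower (darker).
Shutter speed: 1.6 → 2 → 2.5 → 3.2 — 1 stop longer (brighter).
ISO: 8000 → 6400 → 5000 → 4000 → 3200 → 2500 → 2000 → 1600 → 1250 → 1000 → 800 — 3 1/3 stops lower (darker).
Net: −2 2/3 +1 −3 1/3 = −5 stops.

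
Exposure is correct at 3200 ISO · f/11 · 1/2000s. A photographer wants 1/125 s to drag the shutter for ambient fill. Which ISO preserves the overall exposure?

Shutter speed: 1/2000 → 1/1000 → 1/500 → 1/250 → 1/125 — 4 stops longer (brighter).
Need 4 stops darker from the ISO: 3200 → 1600 → 800 → 400 → 200.

ISO 200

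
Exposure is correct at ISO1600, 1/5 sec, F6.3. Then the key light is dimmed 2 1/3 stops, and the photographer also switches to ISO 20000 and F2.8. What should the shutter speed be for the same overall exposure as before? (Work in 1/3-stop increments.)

1/60s

Scene light: 2 1/3 stops darker.
ISO: 1600 → 2000 → 2500 → 3200 → 4000 → 5000 → 6400 → 8000 → 10000 → 12800 → 16000 → 20000 — 3 2/3 stops raised (brighter).
Aperture: f/6.3 → f/5.6 → f/5 → f/4.5 → f/4 → f/3.5 → f/3.2 → f/2.8 — 2 1/3 stops wider (brighter).
Net so far: 3 2/3 stops brighter. Shutter speed: 1/5 → 1/6 → 1/8 → 1/10 → 1/13 → 1/15 → 1/20 → 1/25 → 1/30 → 1/40 → 1/50 → 1/60.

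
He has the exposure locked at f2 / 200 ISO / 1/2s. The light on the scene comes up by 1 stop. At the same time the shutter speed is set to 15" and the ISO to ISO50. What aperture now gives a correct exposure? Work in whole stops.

Scene light: 1 stop brighter.
Shutter speed: 1/2 → 1 → 2 → 4 → 8 → 15 — 5 stops longer (brighter).
ISO: 200 → 100 → 50 — 2 stops dropped (darker).
Net so far: 4 stops brighter. Aperture: f/2 → f/2.8 → f/4 → f/5.6 → f/8.

f/8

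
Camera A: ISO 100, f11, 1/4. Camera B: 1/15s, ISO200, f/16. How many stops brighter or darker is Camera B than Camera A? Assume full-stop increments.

Aperture: f/11 → f/16 — 1 stop stopped down (darker).
Shutter speed: 1/4 → 1/8 → 1/15 — 2 stops faster (darker).
ISO: 100 → 200 — 1 stop higher (brighter).
Net: −1 −2 +1 = −2 stops.

2 stops darker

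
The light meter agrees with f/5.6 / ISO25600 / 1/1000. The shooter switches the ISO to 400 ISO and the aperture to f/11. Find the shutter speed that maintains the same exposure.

1/4s

ISO: 25600 → 12800 → 6400 → 3200 → 1600 → 800 → 400 — 6 stops lower (darker).
Aperture: f/5.6 → f/8 → f/11 — 2 stops stopped down (darker).
Net change so far: 8 stops darker. Offset with the shutter speed: 1/1000 → 1/500 → 1/250 → 1/125 → 1/60 → 1/30 → 1/15 → 1/8 → 1/4.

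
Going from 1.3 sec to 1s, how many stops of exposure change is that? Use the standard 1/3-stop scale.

1/3 stop

1.3 → 1 — count the steps: 1 third-stops = 1/3 stop.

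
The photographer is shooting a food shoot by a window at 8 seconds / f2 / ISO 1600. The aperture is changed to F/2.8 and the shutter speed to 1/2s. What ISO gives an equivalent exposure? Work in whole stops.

Aperture: f/2 → f/2.8 — 1 stop stopped down (darker).
Shutter speed: 8 → 4 → 2 → 1 → 1/2 — 4 stops faster (darker).
Net change so far: 5 stops darker. Offset with the ISO: 1600 → 3200 → 6400 → 12800 → 25600 → 51200.

ISO 51200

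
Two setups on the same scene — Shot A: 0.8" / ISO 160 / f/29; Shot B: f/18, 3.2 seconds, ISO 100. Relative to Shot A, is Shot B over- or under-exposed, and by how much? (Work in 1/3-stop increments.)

2 2/3 stops brighter

Aperture: f/29 → f/25 → f/22 → f/20 → f/18 — 1 1/3 stops opened up (brighter).
Shutter speed: 0.8 → 1 → 1.3 → 1.6 → 2 → 2.5 → 3.2 — 2 stops longer (brighter).
ISO: 160 → 125 → 100 — 2/3 stop dropped (darker).
Net: +1 1/3 +2 −2/3 = +2 2/3 stops.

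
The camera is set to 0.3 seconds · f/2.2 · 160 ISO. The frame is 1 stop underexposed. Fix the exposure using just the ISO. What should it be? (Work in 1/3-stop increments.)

Underexposed by 1 stop → need 1 stop brighter.
ISO: 160 → 200 → 250 → 320.

ISO 320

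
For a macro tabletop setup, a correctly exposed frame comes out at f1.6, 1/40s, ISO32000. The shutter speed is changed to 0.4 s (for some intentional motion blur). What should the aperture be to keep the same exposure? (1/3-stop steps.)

f/6.3

Shutter speed: 1/40 → 1/30 → 1/25 → 1/20 → 1/15 → 1/13 → 1/10 → 1/8 → 1/6 → 1/5 → 1/4 → 0.3 → 0.4 — 4 stops longer (brighter).
Need 4 stops darker from the aperture: f/1.6 → f/1.8 → f/2 → f/2.2 → f/2.5 → f/2.8 → f/3.2 → f/3.5 → f/4 → f/4.5 → f/5 → f/5.6 → f/6.3.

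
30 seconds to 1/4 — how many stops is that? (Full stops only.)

7 stops

30 → 15 → 8 → 4 → 2 → 1 → 1/2 → 1/4 — count the steps: 7 stops.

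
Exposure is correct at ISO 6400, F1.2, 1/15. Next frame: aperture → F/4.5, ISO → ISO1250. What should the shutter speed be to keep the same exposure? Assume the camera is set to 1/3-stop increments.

Aperture: f/1.2 → f/1.4 → f/1.6 → f/1.8 → f/2 → f/2.2 → f/2.5 → f/2.8 → f/3.2 → f/3.5 → f/4 → f/4.5 — 3 2/3 stops stopped down (darker).
ISO: 6400 → 5000 → 4000 → 3200 → 2500 → 2000 → 1600 → 1250 — 2 1/3 stops dropped (darker).
Net change so far: 6 stops darker. Offset with the shutter speed: 1/15 → 1/13 → 1/10 → 1/8 → 1/6 → 1/5 → 1/4 → 0.3 → 0.4 → 0.5 → 0.6 → 0.8 → 1 → 1.3 → 1.6 → 2 → 2.5 → 3.2 → 4.

4 s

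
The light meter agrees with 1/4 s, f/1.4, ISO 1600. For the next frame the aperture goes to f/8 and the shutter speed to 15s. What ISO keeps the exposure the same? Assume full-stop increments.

ISO 800

Aperture: f/1.4 → f/2 → f/2.8 → f/4 → f/5.6 → f/8 — 5 stops stopped down (darker).
Shutter speed: 1/4 → 1/2 → 1 → 2 → 4 → 8 → 15 — 6 stops longer (brighter).
Net change so far: 1 stop brighter. Offset with the ISO: 1600 → 800.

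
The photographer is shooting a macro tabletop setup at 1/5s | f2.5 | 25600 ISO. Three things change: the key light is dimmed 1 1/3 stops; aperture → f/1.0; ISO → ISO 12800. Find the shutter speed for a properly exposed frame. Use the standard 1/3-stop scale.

1/6s

Scene light: 1 1/3 stops darker.
Aperture: f/2.5 → f/2.2 → f/2 → f/1.8 → f/1.6 → f/1.4 → f/1.2 → f/1.1 → f/1.0 — 2 2/3 stops larger aperture (brighter).
ISO: 25600 → 20000 → 16000 → 12800 — 1 stop dropped (darker).
Net so far: 1/3 stop brighter. Shutter speed: 1/5 → 1/6.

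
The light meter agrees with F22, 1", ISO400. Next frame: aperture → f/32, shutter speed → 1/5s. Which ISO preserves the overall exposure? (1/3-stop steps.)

ISO 4000

Aperture: f/22 → f/25 → f/29 → f/32 — 1 stop narrower (darker).
Shutter speed: 1 → 0.8 → 0.6 → 0.5 → 0.4 → 0.3 → 1/4 → 1/5 — 2 1/3 stops faster (darker).
Net change so far: 3 1/3 stops darker. Offset with the ISO: 400 → 500 → 640 → 800 → 1000 → 1250 → 1600 → 2000 → 2500 → 3200 → 4000.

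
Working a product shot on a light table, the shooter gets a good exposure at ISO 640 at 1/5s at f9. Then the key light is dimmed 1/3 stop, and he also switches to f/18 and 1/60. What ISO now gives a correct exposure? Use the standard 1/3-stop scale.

ISO 40000

Scene light: 1/3 stop darker.
Aperture: f/9 → f/10 → f/11 → f/13 → f/14 → f/16 → f/18 — 2 stops narrower (darker).
Shutter speed: 1/5 → 1/6 → 1/8 → 1/10 → 1/13 → 1/15 → 1/20 → 1/25 → 1/30 → 1/40 → 1/50 → 1/60 — 3 2/3 stops faster (darker).
Net so far: 6 stops darker. ISO: 640 → 800 → 1000 → 1250 → 1600 → 2000 → 2500 → 3200 → 4000 → 5000 → 6400 → 8000 → 10000 → 12800 → 16000 → 20000 → 25600 → 32000 → 40000.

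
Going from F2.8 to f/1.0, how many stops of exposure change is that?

3 stops

f/2.8 → f/2 → f/1.4 → f/1.0 — count the steps: 3 stops.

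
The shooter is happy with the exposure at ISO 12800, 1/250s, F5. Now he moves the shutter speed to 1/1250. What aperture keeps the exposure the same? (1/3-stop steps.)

f/2.2

Shutter speed: 1/250 → 1/320 → 1/400 → 1/500 → 1/640 → 1/800 → 1/1000 → 1/1250 — 2 1/3 stops faster (darker).
Need 2 1/3 stops brighter from the aperture: f/5 → f/4.5 → f/4 → f/3.5 → f/3.2 → f/2.8 → f/2.5 → f/2.2.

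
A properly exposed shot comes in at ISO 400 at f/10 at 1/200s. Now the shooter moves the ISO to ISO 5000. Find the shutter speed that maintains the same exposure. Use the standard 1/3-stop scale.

ISO: 400 → 500 → 640 → 800 → 1000 → 1250 → 1600 → 2000 → 2500 → 3200 → 4000 → 5000 — 3 2/3 stops raised (brighter).
Need 3 2/3 stops darker from the shutter speed: 1/200 → 1/250 → 1/320 → 1/400 → 1/500 → 1/640 → 1/800 → 1/1000 → 1/1250 → 1/1600 → 1/2000 → 1/2500.

1/2500s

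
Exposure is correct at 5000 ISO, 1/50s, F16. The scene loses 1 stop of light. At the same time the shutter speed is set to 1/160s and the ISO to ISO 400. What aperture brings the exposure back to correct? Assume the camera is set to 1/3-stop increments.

Scene light: 1 stop darker.
Shutter speed: 1/50 → 1/60 → 1/80 → 1/100 → 1/125 → 1/160 — 1 2/3 stops shorter (darker).
ISO: 5000 → 4000 → 3200 → 2500 → 2000 → 1600 → 1250 → 1000 → 800 → 640 → 500 → 400 — 3 2/3 stops lower (darker).
Net so far: 6 1/3 stops darker. Aperture: f/16 → f/14 → f/13 → f/11 → f/10 → f/9 → f/8 → f/7.1 → f/6.3 → f/5.6 → f/5 → f/4.5 → f/4 → f/3.5 → f/3.2 → f/2.8 → f/2.5 → f/2.2 → f/2 → f/1.8.

f/1.8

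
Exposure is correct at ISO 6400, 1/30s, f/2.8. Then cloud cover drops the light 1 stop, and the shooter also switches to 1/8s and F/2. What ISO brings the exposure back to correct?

Scene light: 1 stop darker.
Shutter speed: 1/30 → 1/15 → 1/8 — 2 stops slower (brighter).
Aperture: f/2.8 → f/2 — 1 stop larger aperture (brighter).
Net so far: 2 stops brighter. ISO: 6400 → 3200 → 1600.

ISO 1600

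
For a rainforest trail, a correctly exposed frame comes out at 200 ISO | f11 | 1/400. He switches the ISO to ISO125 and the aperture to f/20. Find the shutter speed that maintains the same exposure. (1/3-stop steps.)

ISO: 200 → 160 → 125 — 2/3 stop dropped (darker).
Aperture: f/11 → f/13 → f/14 → f/16 → f/18 → f/20 — 1 2/3 stops narrower (darker).
Net change so far: 2 1/3 stops darker. Offset with the shutter speed: 1/400 → 1/320 → 1/250 → 1/200 → 1/160 → 1/125 → 1/100 → 1/80.

1/80s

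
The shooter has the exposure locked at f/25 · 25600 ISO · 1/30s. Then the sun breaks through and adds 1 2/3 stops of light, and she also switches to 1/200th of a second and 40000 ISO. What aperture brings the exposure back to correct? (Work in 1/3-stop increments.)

f/22

Scene light: 1 2/3 stops brighter.
Shutter speed: 1/30 → 1/40 → 1/50 → 1/60 → 1/80 → 1/100 → 1/125 → 1/160 → 1/200 — 2 2/3 stops faster (darker).
ISO: 25600 → 32000 → 40000 — 2/3 stop higher (brighter).
Net so far: 1/3 stop darker. Aperture: f/25 → f/22.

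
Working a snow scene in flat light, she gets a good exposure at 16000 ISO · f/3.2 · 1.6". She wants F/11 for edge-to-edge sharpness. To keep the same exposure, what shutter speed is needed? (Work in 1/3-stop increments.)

20 s

Aperture: f/3.2 → f/3.5 → f/4 → f/4.5 → f/5 → f/5.6 → f/6.3 → f/7.1 → f/8 → f/9 → f/10 → f/11 — 3 2/3 stops stopped down (darker).
Need 3 2/3 stops brighter from the shutter speed: 1.6 → 2 → 2.5 → 3.2 → 4 → 5 → 6 → 8 → 10 → 13 → 15 → 20.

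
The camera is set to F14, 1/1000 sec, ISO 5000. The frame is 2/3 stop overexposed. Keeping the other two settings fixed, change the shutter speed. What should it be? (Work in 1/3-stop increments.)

1/1600s

Overexposed by 2/3 stop → need 2/3 stop darker.
Shutter speed: 1/1000 → 1/1250 → 1/1600.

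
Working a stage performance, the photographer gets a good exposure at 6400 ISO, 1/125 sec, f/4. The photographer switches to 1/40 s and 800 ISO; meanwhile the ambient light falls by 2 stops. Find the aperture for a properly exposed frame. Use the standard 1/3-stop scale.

f/1.2

Scene light: 2 stops darker.
Shutter speed: 1/125 → 1/100 → 1/80 → 1/60 → 1/50 → 1/40 — 1 2/3 stops slower (brighter).
ISO: 6400 → 5000 → 4000 → 3200 → 2500 → 2000 → 1600 → 1250 → 1000 → 800 — 3 stops lower (darker).
Net so far: 3 1/3 stops darker. Aperture: f/4 → f/3.5 → f/3.2 → f/2.8 → f/2.5 → f/2.2 → f/2 → f/1.8 → f/1.6 → f/1.4 → f/1.2.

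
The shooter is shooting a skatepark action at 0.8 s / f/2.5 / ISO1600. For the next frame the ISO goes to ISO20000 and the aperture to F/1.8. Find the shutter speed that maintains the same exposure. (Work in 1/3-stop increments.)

1/30s

ISO: 1600 → 2000 → 2500 → 3200 → 4000 → 5000 → 6400 → 8000 → 10000 → 12800 → 16000 → 20000 — 3 2/3 stops raised (brighter).
Aperture: f/2.5 → f/2.2 → f/2 → f/1.8 — 1 stop opened up (brighter).
Net change so far: 4 2/3 stops brighter. Offset with the shutter speed: 0.8 → 0.6 → 0.5 → 0.4 → 0.3 → 1/4 → 1/5 → 1/6 → 1/8 → 1/10 → 1/13 → 1/15 → 1/20 → 1/25 → 1/30.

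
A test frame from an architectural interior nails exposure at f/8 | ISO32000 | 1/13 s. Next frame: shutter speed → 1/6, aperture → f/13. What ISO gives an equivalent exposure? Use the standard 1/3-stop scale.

Shutter speed: 1/13 → 1/10 → 1/8 → 1/6 — 1 stop longer (brighter).
Aperture: f/8 → f/9 → f/10 → f/11 → f/13 — 1 1/3 stops narrower (darker).
Net change so far: 1/3 stop darker. Offset with the ISO: 32000 → 40000.

ISO 40000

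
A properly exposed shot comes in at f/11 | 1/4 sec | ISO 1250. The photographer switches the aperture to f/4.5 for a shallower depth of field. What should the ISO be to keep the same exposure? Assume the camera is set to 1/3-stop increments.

ISO 200

Aperture: f/11 → f/10 → f/9 → f/8 → f/7.1 → f/6.3 → f/5.6 → f/5 → f/4.5 — 2 2/3 stops wider (brighter).
Need 2 2/3 stops darker from the ISO: 1250 → 1000 → 800 → 640 → 500 → 400 → 320 → 250 → 200.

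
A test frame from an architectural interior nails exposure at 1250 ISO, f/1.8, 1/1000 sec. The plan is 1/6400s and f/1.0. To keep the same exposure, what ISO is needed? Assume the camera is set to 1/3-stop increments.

ISO 2500

Shutter speed: 1/1000 → 1/1250 → 1/1600 → 1/2000 → 1/2500 → 1/3200 → 1/4000 → 1/5000 → 1/6400 — 2 2/3 stops shorter (darker).
Aperture: f/1.8 → f/1.6 → f/1.4 → f/1.2 → f/1.1 → f/1.0 — 1 2/3 stops opened up (brighter).
Net change so far: 1 stop darker. Offset with the ISO: 1250 → 1600 → 2000 → 2500.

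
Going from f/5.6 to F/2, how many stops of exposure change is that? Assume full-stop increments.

f/5.6 → f/4 → f/2.8 → f/2 — count the steps: 3 stops.

3 stops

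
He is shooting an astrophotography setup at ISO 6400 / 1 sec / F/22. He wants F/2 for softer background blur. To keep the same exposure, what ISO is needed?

ISO 50

Aperture: f/22 → f/16 → f/11 → f/8 → f/5.6 → f/4 → f/2.8 → f/2 — 7 stops opened up (brighter).
Need 7 stops darker from the ISO: 6400 → 3200 → 1600 → 800 → 400 → 200 → 100 → 50.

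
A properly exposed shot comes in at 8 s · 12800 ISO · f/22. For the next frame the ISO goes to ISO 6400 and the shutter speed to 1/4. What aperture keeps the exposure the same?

ISO: 12800 → 6400 — 1 stop lower (darker).
Shutter speed: 8 → 4 → 2 → 1 → 1/2 → 1/4 — 5 stops faster (darker).
Net change so far: 6 stops darker. Offset with the aperture: f/22 → f/16 → f/11 → f/8 → f/5.6 → f/4 → f/2.8.

f/2.8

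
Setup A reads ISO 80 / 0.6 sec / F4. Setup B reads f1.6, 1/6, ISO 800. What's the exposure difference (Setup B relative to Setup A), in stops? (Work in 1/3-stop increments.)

Aperture: f/4 → f/3.5 → f/3.2 → f/2.8 → f/2.5 → f/2.2 → f/2 → f/1.8 → f/1.6 — 2 2/3 stops opened up (brighter).
Shutter speed: 0.6 → 0.5 → 0.4 → 0.3 → 1/4 → 1/5 → 1/6 — 2 stops shorter (darker).
ISO: 80 → 100 → 125 → 160 → 200 → 250 → 320 → 400 → 500 → 640 → 800 — 3 1/3 stops raised (brighter).
Net: +2 2/3 −2 +3 1/3 = +4 stops.

4 stops brighter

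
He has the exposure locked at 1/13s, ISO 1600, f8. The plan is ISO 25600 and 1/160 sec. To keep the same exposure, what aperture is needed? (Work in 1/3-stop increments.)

f/9

ISO: 1600 → 2000 → 2500 → 3200 → 4000 → 5000 → 6400 → 8000 → 10000 → 12800 → 16000 → 20000 → 25600 — 4 stops raised (brighter).
Shutter speed: 1/13 → 1/15 → 1/20 → 1/25 → 1/30 → 1/40 → 1/50 → 1/60 → 1/80 → 1/100 → 1/125 → 1/160 — 3 2/3 stops faster (darker).
Net change so far: 1/3 stop brighter. Offset with the aperture: f/8 → f/9.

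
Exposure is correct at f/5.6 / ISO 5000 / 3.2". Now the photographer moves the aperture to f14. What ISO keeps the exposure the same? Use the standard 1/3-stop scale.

ISO 32000

Aperture: f/5.6 → f/6.3 → f/7.1 → f/8 → f/9 → f/10 → f/11 → f/13 → f/14 — 2 2/3 stops narrower (darker).
Need 2 2/3 stops brighter from the ISO: 5000 → 6400 → 8000 → 10000 → 12800 → 16000 → 20000 → 25600 → 32000.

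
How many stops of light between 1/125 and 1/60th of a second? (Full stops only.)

1/125 → 1/60 — count the steps: 1 stop.

1 stop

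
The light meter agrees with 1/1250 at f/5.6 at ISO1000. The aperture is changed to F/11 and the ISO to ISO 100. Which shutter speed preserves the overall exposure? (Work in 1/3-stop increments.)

Aperture: f/5.6 → f/6.3 → f/7.1 → f/8 → f/9 → f/10 → f/11 — 2 stops smaller aperture (darker).
ISO: 1000 → 800 → 640 → 500 → 400 → 320 → 250 → 200 → 160 → 125 → 100 — 3 1/3 stops lower (darker).
Net change so far: 5 1/3 stops darker. Offset with the shutter speed: 1/1250 → 1/1000 → 1/800 → 1/640 → 1/500 → 1/400 → 1/320 → 1/250 → 1/200 → 1/160 → 1/125 → 1/100 → 1/80 → 1/60 → 1/50 → 1/40 → 1/30.

1/30s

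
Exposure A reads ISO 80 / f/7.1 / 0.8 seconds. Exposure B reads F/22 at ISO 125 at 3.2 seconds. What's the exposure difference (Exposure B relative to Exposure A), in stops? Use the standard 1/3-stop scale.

2/3 stop darker

Aperture: f/7.1 → f/8 → f/9 → f/10 → f/11 → f/13 → f/14 → f/16 → f/18 → f/20 → f/22 — 3 1/3 stops smaller aperture (darker).
Shutter speed: 0.8 → 1 → 1.3 → 1.6 → 2 → 2.5 → 3.2 — 2 stops longer (brighter).
ISO: 80 → 100 → 125 — 2/3 stop higher (brighter).
Net: −3 1/3 +2 +2/3 = −2/3 stops.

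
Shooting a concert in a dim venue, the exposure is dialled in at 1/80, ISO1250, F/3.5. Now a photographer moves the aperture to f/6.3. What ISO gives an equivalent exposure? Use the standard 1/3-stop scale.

ISO 4000

Aperture: f/3.5 → f/4 → f/4.5 → f/5 → f/5.6 → f/6.3 — 1 2/3 stops narrower (darker).
Need 1 2/3 stops brighter from the ISO: 1250 → 1600 → 2000 → 2500 → 3200 → 4000.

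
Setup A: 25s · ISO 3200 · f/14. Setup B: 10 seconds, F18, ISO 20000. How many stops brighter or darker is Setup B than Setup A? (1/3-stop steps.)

Aperture: f/14 → f/16 → f/18 — 2/3 stop stopped down (darker).
Shutter speed: 25 → 20 → 15 → 13 → 10 — 1 1/3 stops faster (darker).
ISO: 3200 → 4000 → 5000 → 6400 → 8000 → 10000 → 12800 → 16000 → 20000 — 2 2/3 stops higher (brighter).
Net: −2/3 −1 1/3 +2 2/3 = +2/3 stops.

2/3 stop brighter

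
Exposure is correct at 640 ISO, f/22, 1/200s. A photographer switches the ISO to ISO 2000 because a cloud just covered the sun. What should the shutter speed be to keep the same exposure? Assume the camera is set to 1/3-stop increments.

ISO: 640 → 800 → 1000 → 1250 → 1600 → 2000 — 1 2/3 stops higher (brighter).
Need 1 2/3 stops darker from the shutter speed: 1/200 → 1/250 → 1/320 → 1/400 → 1/500 → 1/640.

1/640s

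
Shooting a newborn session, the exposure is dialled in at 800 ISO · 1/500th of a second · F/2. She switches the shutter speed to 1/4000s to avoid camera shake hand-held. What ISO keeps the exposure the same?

Shutter speed: 1/500 → 1/1000 → 1/2000 → 1/4000 — 3 stops faster (darker).
Need 3 stops brighter from the ISO: 800 → 1600 → 3200 → 6400.

ISO 6400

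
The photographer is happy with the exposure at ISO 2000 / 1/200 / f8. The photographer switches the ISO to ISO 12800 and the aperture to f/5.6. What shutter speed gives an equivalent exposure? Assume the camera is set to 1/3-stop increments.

ISO: 2000 → 2500 → 3200 → 4000 → 5000 → 6400 → 8000 → 10000 → 12800 — 2 2/3 stops raised (brighter).
Aperture: f/8 → f/7.1 → f/6.3 → f/5.6 — 1 stop wider (brighter).
Net change so far: 3 2/3 stops brighter. Offset with the shutter speed: 1/200 → 1/250 → 1/320 → 1/400 → 1/500 → 1/640 → 1/800 → 1/1000 → 1/1250 → 1/1600 → 1/2000 → 1/2500.

1/2500s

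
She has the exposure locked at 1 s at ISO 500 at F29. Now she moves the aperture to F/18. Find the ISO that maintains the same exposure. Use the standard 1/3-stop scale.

Aperture: f/29 → f/25 → f/22 → f/20 → f/18 — 1 1/3 stops larger aperture (brighter).
Need 1 1/3 stops darker from the ISO: 500 → 400 → 320 → 250 → 200.

ISO 200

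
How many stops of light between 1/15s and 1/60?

1/15 → 1/30 → 1/60 — count the steps: 2 stops.

2 stops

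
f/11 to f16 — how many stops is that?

1 stop

f/11 → f/16 — count the steps: 1 stop.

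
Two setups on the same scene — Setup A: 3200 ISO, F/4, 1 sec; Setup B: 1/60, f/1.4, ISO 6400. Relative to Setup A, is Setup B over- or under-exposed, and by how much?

Aperture: f/4 → f/2.8 → f/2 → f/1.4 — 3 stops opened up (brighter).
Shutter speed: 1 → 1/2 → 1/4 → 1/8 → 1/15 → 1/30 → 1/60 — 6 stops faster (darker).
ISO: 3200 → 6400 — 1 stop higher (brighter).
Net: +3 −6 +1 = −2 stops.

2 stops darker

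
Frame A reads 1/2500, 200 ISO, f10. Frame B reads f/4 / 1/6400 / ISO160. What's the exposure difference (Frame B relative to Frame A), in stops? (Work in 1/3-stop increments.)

1 stop brighter

Aperture: f/10 → f/9 → f/8 → f/7.1 → f/6.3 → f/5.6 → f/5 → f/4.5 → f/4 — 2 2/3 stops larger aperture (brighter).
Shutter speed: 1/2500 → 1/3200 → 1/4000 → 1/5000 → 1/6400 — 1 1/3 stops shorter (darker).
ISO: 200 → 160 — 1/3 stop dropped (darker).
Net: +2 2/3 −1 1/3 −1/3 = +1 stop.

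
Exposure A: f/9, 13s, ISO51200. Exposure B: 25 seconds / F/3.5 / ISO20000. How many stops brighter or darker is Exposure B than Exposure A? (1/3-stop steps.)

2 1/3 stops brighter

Aperture: f/9 → f/8 → f/7.1 → f/6.3 → f/5.6 → f/5 → f/4.5 → f/4 → f/3.5 — 2 2/3 stops wider (brighter).
Shutter speed: 13 → 15 → 20 → 25 — 1 stop slower (brighter).
ISO: 51200 → 40000 → 32000 → 25600 → 20000 — 1 1/3 stops dropped (darker).
Net: +2 2/3 +1 −1 1/3 = +2 1/3 stops.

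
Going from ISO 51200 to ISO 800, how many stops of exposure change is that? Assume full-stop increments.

6 stops

51200 → 25600 → 12800 → 6400 → 3200 → 1600 → 800 — count the steps: 6 stops.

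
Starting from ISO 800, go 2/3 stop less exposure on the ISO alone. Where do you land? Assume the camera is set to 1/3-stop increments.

ISO 500

ISO: 800 → 640 → 500 — 2/3 stop dropped (darker).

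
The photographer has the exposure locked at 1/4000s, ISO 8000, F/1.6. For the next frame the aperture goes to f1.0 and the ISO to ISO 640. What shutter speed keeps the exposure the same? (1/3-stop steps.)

Aperture: f/1.6 → f/1.4 → f/1.2 → f/1.1 → f/1.0 — 1 1/3 stops larger aperture (brighter).
ISO: 8000 → 6400 → 5000 → 4000 → 3200 → 2500 → 2000 → 1600 → 1250 → 1000 → 800 → 640 — 3 2/3 stops lower (darker).
Net change so far: 2 1/3 stops darker. Offset with the shutter speed: 1/4000 → 1/3200 → 1/2500 → 1/2000 → 1/1600 → 1/1250 → 1/1000 → 1/800.

1/800s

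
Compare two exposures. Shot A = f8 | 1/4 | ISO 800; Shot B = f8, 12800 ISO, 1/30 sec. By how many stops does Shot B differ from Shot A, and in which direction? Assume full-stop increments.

Aperture: unchanged.
Shutter speed: 1/4 → 1/8 → 1/15 → 1/30 — 3 stops faster (darker).
ISO: 800 → 1600 → 3200 → 6400 → 12800 — 4 stops higher (brighter).
Net: −3 +4 = +1 stop.

1 stop brighter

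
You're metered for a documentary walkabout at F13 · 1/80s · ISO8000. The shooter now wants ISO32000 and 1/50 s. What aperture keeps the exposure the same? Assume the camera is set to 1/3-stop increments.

ISO: 8000 → 10000 → 12800 → 16000 → 20000 → 25600 → 32000 — 2 stops higher (brighter).
Shutter speed: 1/80 → 1/60 → 1/50 — 2/3 stop slower (brighter).
Net change so far: 2 2/3 stops brighter. Offset with the aperture: f/13 → f/14 → f/16 → f/18 → f/20 → f/22 → f/25 → f/29 → f/32.

f/32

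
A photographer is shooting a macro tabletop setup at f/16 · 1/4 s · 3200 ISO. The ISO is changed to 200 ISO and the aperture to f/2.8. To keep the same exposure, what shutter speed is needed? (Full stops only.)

ISO: 3200 → 1600 → 800 → 400 → 200 — 4 stops dropped (darker).
Aperture: f/16 → f/11 → f/8 → f/5.6 → f/4 → f/2.8 — 5 stops larger aperture (brighter).
Net change so far: 1 stop brighter. Offset with the shutter speed: 1/4 → 1/8.

1/8s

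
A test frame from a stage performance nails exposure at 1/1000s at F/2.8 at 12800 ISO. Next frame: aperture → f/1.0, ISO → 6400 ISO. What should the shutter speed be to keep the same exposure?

1/4000s

Aperture: f/2.8 → f/2 → f/1.4 → f/1.0 — 3 stops wider (brighter).
ISO: 12800 → 6400 — 1 stop dropped (darker).
Net change so far: 2 stops brighter. Offset with the shutter speed: 1/1000 → 1/2000 → 1/4000.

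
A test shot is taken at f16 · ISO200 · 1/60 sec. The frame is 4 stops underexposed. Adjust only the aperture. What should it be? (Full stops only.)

f/4

Underexposed by 4 stops → need 4 stops brighter.
Aperture: f/16 → f/11 → f/8 → f/5.6 → f/4.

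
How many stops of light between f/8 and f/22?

3 stops

f/8 → f/11 → f/16 → f/22 — count the steps: 3 stops.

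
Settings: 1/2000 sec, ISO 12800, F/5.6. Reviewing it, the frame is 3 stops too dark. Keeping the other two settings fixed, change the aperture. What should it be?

Underexposed by 3 stops → need 3 stops brighter.
Aperture: f/5.6 → f/4 → f/2.8 → f/2.

f/2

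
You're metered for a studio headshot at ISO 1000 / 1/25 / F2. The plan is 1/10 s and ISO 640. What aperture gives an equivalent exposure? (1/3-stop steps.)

f/2.5

Shutter speed: 1/25 → 1/20 → 1/15 → 1/13 → 1/10 — 1 1/3 stops slower (brighter).
ISO: 1000 → 800 → 640 — 2/3 stop lower (darker).
Net change so far: 2/3 stop brighter. Offset with the aperture: f/2 → f/2.2 → f/2.5.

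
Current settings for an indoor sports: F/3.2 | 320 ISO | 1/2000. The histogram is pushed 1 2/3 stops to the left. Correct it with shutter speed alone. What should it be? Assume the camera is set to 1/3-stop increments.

1/640s

Underexposed by 1 2/3 stops → need 1 2/3 stops brighter.
Shutter speed: 1/2000 → 1/1600 → 1/1250 → 1/1000 → 1/800 → 1/640.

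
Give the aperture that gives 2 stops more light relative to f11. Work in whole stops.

Aperture: f/11 → f/8 → f/5.6 — 2 stops wider (brighter).

f/5.6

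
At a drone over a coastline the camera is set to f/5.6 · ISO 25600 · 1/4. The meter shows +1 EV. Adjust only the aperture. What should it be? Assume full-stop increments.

Overexposed by 1 stop → need 1 stop darker.
Aperture: f/5.6 → f/8.

f/8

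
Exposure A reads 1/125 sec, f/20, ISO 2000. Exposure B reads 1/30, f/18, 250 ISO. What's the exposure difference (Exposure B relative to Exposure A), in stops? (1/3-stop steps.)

Aperture: f/20 → f/18 — 1/3 stop wider (brighter).
Shutter speed: 1/125 → 1/100 → 1/80 → 1/60 → 1/50 → 1/40 → 1/30 — 2 stops slower (brighter).
ISO: 2000 → 1600 → 1250 → 1000 → 800 → 640 → 500 → 400 → 320 → 250 — 3 stops lower (darker).
Net: +1/3 +2 −3 = −2/3 stops.

2/3 stop darker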